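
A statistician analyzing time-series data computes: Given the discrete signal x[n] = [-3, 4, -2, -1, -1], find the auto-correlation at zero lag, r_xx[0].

The auto-correlation at zero lag r_xx[0] equals the signal energy.
r_xx[0] = sum of x[n]^2 = (-3)^2 + 4^2 + (-2)^2 + (-1)^2 + (-1)^2
= 9 + 16 + 4 + 1 + 1 = 31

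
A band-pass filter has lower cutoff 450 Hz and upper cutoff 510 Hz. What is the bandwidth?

Bandwidth = f_high - f_low
= 510 Hz - 450 Hz = 60 Hz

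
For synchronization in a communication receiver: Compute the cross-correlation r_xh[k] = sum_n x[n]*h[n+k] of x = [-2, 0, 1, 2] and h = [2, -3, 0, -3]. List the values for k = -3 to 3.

Both sequences indexed from 0 and zero outside their support.
Lags with overlap: k = -3 to 3.
  r_xh[-3] = x[3]*h[0] = 4
  r_xh[-2] = x[2]*h[0] + x[3]*h[1] = -4
  r_xh[-1] = x[1]*h[0] + x[2]*h[1] + x[3]*h[2] = -3
  r_xh[0] = x[0]*h[0] + x[1]*h[1] + x[2]*h[2] + x[3]*h[3] = -10
  r_xh[1] = x[0]*h[1] + x[1]*h[2] + x[2]*h[3] = 3
  r_xh[2] = x[0]*h[2] + x[1]*h[3] = 0
  r_xh[3] = x[0]*h[3] = 6
r_xh = [4, -4, -3, -10, 3, 0, 6] (for k = -3, ..., 3)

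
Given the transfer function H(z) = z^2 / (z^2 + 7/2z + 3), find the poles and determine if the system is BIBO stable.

Poles are roots of the denominator: z^2 + 7/2z + 3 = 0.
Quadratic formula: z = [-(7/2) +/- sqrt((7/2)^2 - 4*(3))] / 2
Discriminant = 49/4 - 12 = 1/4; sqrt = 1/2.
z = (-7/2 +/- 1/2) / 2 => z = -3/2 or z = -2.
|p1| = 3/2, |p2| = 2.
For BIBO stability, all poles must lie inside the unit circle (|p| < 1).
System is UNSTABLE since at least one |p| >= 1.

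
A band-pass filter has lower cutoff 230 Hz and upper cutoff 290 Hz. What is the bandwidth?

Bandwidth = f_high - f_low
= 290 Hz - 230 Hz = 60 Hz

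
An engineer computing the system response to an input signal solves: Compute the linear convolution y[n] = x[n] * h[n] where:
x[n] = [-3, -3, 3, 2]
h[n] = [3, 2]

y[n] = sum_k x[k]*h[n-k]. Output length = len(x) + len(h) - 1 = 4 + 2 - 1 = 5.
y[0] = -3*3 = -9
y[1] = -3*3 + -3*2 = -15
y[2] = 3*3 + -3*2 = 3
y[3] = 2*3 + 3*2 = 12
y[4] = 2*2 = 4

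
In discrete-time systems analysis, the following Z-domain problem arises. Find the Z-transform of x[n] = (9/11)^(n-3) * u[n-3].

Time-shifting property: if X(z) = Z{x[n]}, then Z{x[n-d]} = z^(-d) * X(z)
X(z) = z/(z - 9/11) for x[n] = (9/11)^n * u[n]
Z{x[n-3]} = z^(-3) * z/(z - 9/11) = z^(-2)/(z - 9/11)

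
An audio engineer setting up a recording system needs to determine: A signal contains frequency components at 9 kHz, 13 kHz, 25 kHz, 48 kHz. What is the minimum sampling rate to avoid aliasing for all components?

The highest frequency component is f_max = 48 kHz.
Nyquist rate = 2 * f_max = 2 * 48 kHz = 96 kHz.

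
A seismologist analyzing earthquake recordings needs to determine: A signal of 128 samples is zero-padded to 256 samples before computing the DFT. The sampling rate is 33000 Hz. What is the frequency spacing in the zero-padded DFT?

Original DFT: N = 128, resolution = f_s/N = 33000/128 = 4125/16 Hz
Zero-padded DFT: N = 256, resolution = f_s/N = 33000/256 = 4125/32 Hz
Zero-padding interpolates the spectrum (finer frequency grid)
but does NOT improve the true spectral resolution (ability to resolve close frequencies).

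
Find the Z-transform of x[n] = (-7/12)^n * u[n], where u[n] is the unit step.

The Z-transform of a^n * u[n] is z/(z-a) for |z| > |a|.
Here a = -7/12, so X(z) = z/(z - (-7/12)) = 12z/(12z + 7)
ROC: |z| > 7/12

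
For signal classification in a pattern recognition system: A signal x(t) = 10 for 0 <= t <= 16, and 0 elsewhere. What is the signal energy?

Energy = integral of |x(t)|^2 dt over the signal duration
= 10^2 * 16 = 100 * 16 = 1600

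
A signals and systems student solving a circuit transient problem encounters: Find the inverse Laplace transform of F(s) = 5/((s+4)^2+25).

Standard pair: w/((s+a)^2+w^2) <-> e^(-at)*sin(wt)*u(t)
With a=4, w=5: f(t) = e^(-4t)*sin(5t)*u(t)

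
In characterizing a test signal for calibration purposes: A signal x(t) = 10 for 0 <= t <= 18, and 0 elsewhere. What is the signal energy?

Energy = integral of |x(t)|^2 dt over the signal duration
= 10^2 * 18 = 100 * 18 = 1800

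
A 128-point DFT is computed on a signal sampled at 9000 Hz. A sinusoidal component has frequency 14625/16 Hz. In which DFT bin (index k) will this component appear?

DFT frequency resolution = f_s/N = 9000/128 = 1125/16 Hz
Bin index k = f_signal / resolution = 14625/16 / 1125/16 = 13
The signal frequency 14625/16 Hz falls in DFT bin k = 13.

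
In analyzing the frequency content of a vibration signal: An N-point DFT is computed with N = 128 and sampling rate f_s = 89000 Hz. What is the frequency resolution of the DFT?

DFT frequency resolution = f_s / N
= 89000 / 128 = 11125/16 Hz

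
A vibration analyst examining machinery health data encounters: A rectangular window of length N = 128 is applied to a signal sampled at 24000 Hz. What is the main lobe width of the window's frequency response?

For a rectangular window of length N,
the main lobe width in frequency is 2*f_s/N.
= 2*24000/128 = 375 Hz
This determines the minimum frequency separation for resolving two sinusoids.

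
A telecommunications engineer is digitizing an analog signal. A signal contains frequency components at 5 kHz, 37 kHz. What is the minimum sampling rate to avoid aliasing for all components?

The highest frequency component is f_max = 37 kHz.
Nyquist rate = 2 * f_max = 2 * 37 kHz = 74 kHz.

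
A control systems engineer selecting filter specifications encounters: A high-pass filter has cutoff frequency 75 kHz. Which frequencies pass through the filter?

A high-pass filter passes all frequencies above the cutoff frequency 75 kHz and attenuates lower frequencies.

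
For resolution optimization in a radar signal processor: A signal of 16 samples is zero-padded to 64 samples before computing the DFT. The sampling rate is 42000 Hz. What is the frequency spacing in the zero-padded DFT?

Original DFT: N = 16, resolution = f_s/N = 42000/16 = 2625 Hz
Zero-padded DFT: N = 64, resolution = f_s/N = 42000/64 = 2625/4 Hz
Zero-padding interpolates the spectrum (finer frequency grid)
but does NOT improve the true spectral resolution (ability to resolve close frequencies).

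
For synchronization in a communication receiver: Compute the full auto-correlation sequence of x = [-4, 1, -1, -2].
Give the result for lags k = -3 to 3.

r_xx[k] = sum_m x[m]*x[m+k], indexed from 0, for k = -3 to 3:
  r_xx[-3] = x[3]*x[0] = 8
  r_xx[-2] = x[2]*x[0] + x[3]*x[1] = 2
  r_xx[-1] = x[1]*x[0] + x[2]*x[1] + x[3]*x[2] = -3
  r_xx[0] = x[0]*x[0] + x[1]*x[1] + x[2]*x[2] + x[3]*x[3] = 22
  r_xx[1] = x[0]*x[1] + x[1]*x[2] + x[2]*x[3] = -3
  r_xx[2] = x[0]*x[2] + x[1]*x[3] = 2
  r_xx[3] = x[0]*x[3] = 8
r_xx = [8, 2, -3, 22, -3, 2, 8]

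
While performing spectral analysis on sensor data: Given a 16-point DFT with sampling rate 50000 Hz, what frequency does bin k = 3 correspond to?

The frequency of DFT bin k is: f_k = k * f_s / N
f_3 = 3 * 50000 / 16 = 9375 Hz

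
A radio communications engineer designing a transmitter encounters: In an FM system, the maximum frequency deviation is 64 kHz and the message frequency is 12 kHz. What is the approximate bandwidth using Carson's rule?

Carson's rule: BW = 2*(delta_f + f_m)
= 2*(64 + 12) kHz = 152 kHz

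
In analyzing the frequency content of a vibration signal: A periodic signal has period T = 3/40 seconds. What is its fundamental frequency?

The fundamental frequency is the reciprocal of the period.
f = 1/T = 1/(3/40) = 40/3 Hz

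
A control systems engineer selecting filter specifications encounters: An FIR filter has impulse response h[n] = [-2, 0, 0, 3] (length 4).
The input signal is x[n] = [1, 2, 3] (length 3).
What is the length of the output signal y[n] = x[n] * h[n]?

For linear convolution, the output length is:
len(y) = len(x) + len(h) - 1 = 3 + 4 - 1 = 6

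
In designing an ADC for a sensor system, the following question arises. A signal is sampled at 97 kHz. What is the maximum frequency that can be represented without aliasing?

The maximum frequency that can be represented without aliasing
is the Nyquist frequency: f_max = f_s / 2 = 97 kHz / 2 = 97/2 kHz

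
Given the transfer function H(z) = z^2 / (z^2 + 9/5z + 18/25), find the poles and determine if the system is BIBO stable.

Poles are roots of the denominator: z^2 + 9/5z + 18/25 = 0.
Quadratic formula: z = [-(9/5) +/- sqrt((9/5)^2 - 4*(18/25))] / 2
Discriminant = 81/25 - 72/25 = 9/25; sqrt = 3/5.
z = (-9/5 +/- 3/5) / 2 => z = -3/5 or z = -6/5.
|p1| = 6/5, |p2| = 3/5.
For BIBO stability, all poles must lie inside the unit circle (|p| < 1).
System is UNSTABLE since at least one |p| >= 1.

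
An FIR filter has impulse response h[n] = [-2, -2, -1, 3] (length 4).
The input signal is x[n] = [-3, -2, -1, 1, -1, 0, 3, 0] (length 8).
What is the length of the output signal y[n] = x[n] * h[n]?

For linear convolution, the output length is:
len(y) = len(x) + len(h) - 1 = 8 + 4 - 1 = 11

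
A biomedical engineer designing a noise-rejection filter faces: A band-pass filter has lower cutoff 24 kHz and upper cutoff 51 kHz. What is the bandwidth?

Bandwidth = f_high - f_low
= 51 kHz - 24 kHz = 27 kHz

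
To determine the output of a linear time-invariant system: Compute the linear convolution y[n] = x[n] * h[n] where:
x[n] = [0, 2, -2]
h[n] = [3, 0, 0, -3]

y[n] = sum_k x[k]*h[n-k]. Output length = len(x) + len(h) - 1 = 3 + 4 - 1 = 6.
y[0] = 0*3 = 0
y[1] = 2*3 + 0*0 = 6
y[2] = -2*3 + 2*0 + 0*0 = -6
y[3] = -2*0 + 2*0 + 0*-3 = 0
y[4] = -2*0 + 2*-3 = -6
y[5] = -2*-3 = 6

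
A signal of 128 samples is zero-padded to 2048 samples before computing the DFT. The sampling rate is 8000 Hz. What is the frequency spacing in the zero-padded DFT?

Original DFT: N = 128, resolution = f_s/N = 8000/128 = 125/2 Hz
Zero-padded DFT: N = 2048, resolution = f_s/N = 8000/2048 = 125/32 Hz
Zero-padding interpolates the spectrum (finer frequency grid)
but does NOT improve the true spectral resolution (ability to resolve close frequencies).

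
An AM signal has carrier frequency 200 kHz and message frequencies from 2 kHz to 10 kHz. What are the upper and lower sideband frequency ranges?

Upper sideband (USB) = fc + [fm_low, fm_high] = 200 + [2, 10] = [202, 210] kHz
Lower sideband (LSB) = fc - [fm_high, fm_low] = 200 - [10, 2] = [190, 198] kHz
Total occupied spectrum: 190 kHz to 210 kHz (plus carrier at 200 kHz)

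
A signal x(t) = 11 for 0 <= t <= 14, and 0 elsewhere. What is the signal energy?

Energy = integral of |x(t)|^2 dt over the signal duration
= 11^2 * 14 = 121 * 14 = 1694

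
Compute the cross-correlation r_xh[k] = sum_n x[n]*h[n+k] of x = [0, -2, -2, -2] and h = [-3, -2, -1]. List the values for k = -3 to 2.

Both sequences indexed from 0 and zero outside their support.
Lags with overlap: k = -3 to 2.
  r_xh[-3] = x[3]*h[0] = 6
  r_xh[-2] = x[2]*h[0] + x[3]*h[1] = 10
  r_xh[-1] = x[1]*h[0] + x[2]*h[1] + x[3]*h[2] = 12
  r_xh[0] = x[0]*h[0] + x[1]*h[1] + x[2]*h[2] = 6
  r_xh[1] = x[0]*h[1] + x[1]*h[2] = 2
  r_xh[2] = x[0]*h[2] = 0
r_xh = [6, 10, 12, 6, 2, 0] (for k = -3, ..., 2)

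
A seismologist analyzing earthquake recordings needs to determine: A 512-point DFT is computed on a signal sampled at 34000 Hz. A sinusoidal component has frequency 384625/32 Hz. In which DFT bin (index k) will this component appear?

DFT frequency resolution = f_s/N = 34000/512 = 2125/32 Hz
Bin index k = f_signal / resolution = 384625/32 / 2125/32 = 181
The signal frequency 384625/32 Hz falls in DFT bin k = 181.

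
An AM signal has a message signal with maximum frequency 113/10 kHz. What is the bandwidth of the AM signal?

In AM (double-sideband), the bandwidth is twice the message frequency.
BW = 2 * f_m = 2 * 113/10 kHz = 113/5 kHz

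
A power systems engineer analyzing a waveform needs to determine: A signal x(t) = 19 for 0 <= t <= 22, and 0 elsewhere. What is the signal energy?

Energy = integral of |x(t)|^2 dt over the signal duration
= 19^2 * 22 = 361 * 22 = 7942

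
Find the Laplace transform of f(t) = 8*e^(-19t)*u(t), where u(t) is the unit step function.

Standard Laplace transform pair:
e^(-at)*u(t) <-> 1/(s+a)
With a = 19: L{8*e^(-19t)*u(t)} = 8/(s+19), ROC: Re(s) > -19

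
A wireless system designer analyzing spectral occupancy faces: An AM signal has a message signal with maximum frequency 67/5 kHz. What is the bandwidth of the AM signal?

In AM (double-sideband), the bandwidth is twice the message frequency.
BW = 2 * f_m = 2 * 67/5 kHz = 134/5 kHz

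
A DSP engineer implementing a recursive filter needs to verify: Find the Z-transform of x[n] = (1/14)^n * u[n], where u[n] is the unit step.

The Z-transform of a^n * u[n] is z/(z-a) for |z| > |a|.
Here a = 1/14, so X(z) = z/(z - (1/14)) = 14z/(14z - 1)
ROC: |z| > 1/14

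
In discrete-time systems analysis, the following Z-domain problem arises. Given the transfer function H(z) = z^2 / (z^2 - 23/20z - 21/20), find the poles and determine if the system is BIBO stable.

Poles are roots of the denominator: z^2 - 23/20z - 21/20 = 0.
Quadratic formula: z = [-(-23/20) +/- sqrt((-23/20)^2 - 4*(-21/20))] / 2
Discriminant = 529/400 + 21/5 = 2209/400; sqrt = 47/20.
z = (23/20 +/- 47/20) / 2 => z = 7/4 or z = -3/5.
|p1| = 7/4, |p2| = 3/5.
For BIBO stability, all poles must lie inside the unit circle (|p| < 1).
System is UNSTABLE since at least one |p| >= 1.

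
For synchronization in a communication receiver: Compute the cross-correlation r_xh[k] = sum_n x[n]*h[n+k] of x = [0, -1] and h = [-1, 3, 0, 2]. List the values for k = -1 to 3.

Both sequences indexed from 0 and zero outside their support.
Lags with overlap: k = -1 to 3.
  r_xh[-1] = x[1]*h[0] = 1
  r_xh[0] = x[0]*h[0] + x[1]*h[1] = -3
  r_xh[1] = x[0]*h[1] + x[1]*h[2] = 0
  r_xh[2] = x[0]*h[2] + x[1]*h[3] = -2
  r_xh[3] = x[0]*h[3] = 0
r_xh = [1, -3, 0, -2, 0] (for k = -1, ..., 3)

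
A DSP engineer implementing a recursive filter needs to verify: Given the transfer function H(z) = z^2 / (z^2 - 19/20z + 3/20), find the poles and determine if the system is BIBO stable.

Poles are roots of the denominator: z^2 - 19/20z + 3/20 = 0.
Quadratic formula: z = [-(-19/20) +/- sqrt((-19/20)^2 - 4*(3/20))] / 2
Discriminant = 361/400 - 3/5 = 121/400; sqrt = 11/20.
z = (19/20 +/- 11/20) / 2 => z = 3/4 or z = 1/5.
|p1| = 3/4, |p2| = 1/5.
For BIBO stability, all poles must lie inside the unit circle (|p| < 1).
System is STABLE since both |p| < 1.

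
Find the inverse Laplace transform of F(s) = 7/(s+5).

Standard pair: k/(s+a) <-> k*e^(-at)*u(t)
With k=7, a=5: f(t) = 7*e^(-5t)*u(t)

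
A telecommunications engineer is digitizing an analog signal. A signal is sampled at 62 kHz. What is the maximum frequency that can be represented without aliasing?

The maximum frequency that can be represented without aliasing
is the Nyquist frequency: f_max = f_s / 2 = 62 kHz / 2 = 31 kHz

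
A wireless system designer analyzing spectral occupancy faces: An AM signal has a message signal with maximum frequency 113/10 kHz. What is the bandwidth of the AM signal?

In AM (double-sideband), the bandwidth is twice the message frequency.
BW = 2 * f_m = 2 * 113/10 kHz = 113/5 kHz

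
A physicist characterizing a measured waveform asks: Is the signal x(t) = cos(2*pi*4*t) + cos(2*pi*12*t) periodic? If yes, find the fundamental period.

f1 = 4 Hz, f2 = 12 Hz
Period T1 = 1/4, T2 = 1/12
Ratio T1/T2 = 12/4, which is rational.
The signal is periodic with fundamental period T = 1/GCD(4,12) = 1/4 s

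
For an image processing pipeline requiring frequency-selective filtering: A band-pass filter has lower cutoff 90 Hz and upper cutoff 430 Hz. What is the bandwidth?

Bandwidth = f_high - f_low
= 430 Hz - 90 Hz = 340 Hz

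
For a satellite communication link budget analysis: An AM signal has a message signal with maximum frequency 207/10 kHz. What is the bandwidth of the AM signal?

In AM (double-sideband), the bandwidth is twice the message frequency.
BW = 2 * f_m = 2 * 207/10 kHz = 207/5 kHz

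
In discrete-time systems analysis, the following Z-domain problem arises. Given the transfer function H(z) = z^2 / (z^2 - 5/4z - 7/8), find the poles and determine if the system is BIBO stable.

Poles are roots of the denominator: z^2 - 5/4z - 7/8 = 0.
Quadratic formula: z = [-(-5/4) +/- sqrt((-5/4)^2 - 4*(-7/8))] / 2
Discriminant = 25/16 + 7/2 = 81/16; sqrt = 9/4.
z = (5/4 +/- 9/4) / 2 => z = 7/4 or z = -1/2.
|p1| = 7/4, |p2| = 1/2.
For BIBO stability, all poles must lie inside the unit circle (|p| < 1).
System is UNSTABLE since at least one |p| >= 1.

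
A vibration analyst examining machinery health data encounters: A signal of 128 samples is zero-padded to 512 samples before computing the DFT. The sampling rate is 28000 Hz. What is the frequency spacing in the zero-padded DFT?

Original DFT: N = 128, resolution = f_s/N = 28000/128 = 875/4 Hz
Zero-padded DFT: N = 512, resolution = f_s/N = 28000/512 = 875/16 Hz
Zero-padding interpolates the spectrum (finer frequency grid)
but does NOT improve the true spectral resolution (ability to resolve close frequencies).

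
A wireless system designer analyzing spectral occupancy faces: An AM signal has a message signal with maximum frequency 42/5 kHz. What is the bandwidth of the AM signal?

In AM (double-sideband), the bandwidth is twice the message frequency.
BW = 2 * f_m = 2 * 42/5 kHz = 84/5 kHz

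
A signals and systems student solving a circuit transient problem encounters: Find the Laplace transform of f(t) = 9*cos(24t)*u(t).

Standard pair: cos(wt)*u(t) <-> s/(s^2+w^2)
With w = 24: L{9*cos(24t)*u(t)} = 9s/(s^2+576)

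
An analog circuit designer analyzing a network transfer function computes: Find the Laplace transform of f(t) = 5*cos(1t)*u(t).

Standard pair: cos(wt)*u(t) <-> s/(s^2+w^2)
With w = 1: L{5*cos(1t)*u(t)} = 5s/(s^2+1)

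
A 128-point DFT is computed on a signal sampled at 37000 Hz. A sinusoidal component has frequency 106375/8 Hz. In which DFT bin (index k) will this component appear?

DFT frequency resolution = f_s/N = 37000/128 = 4625/16 Hz
Bin index k = f_signal / resolution = 106375/8 / 4625/16 = 46
The signal frequency 106375/8 Hz falls in DFT bin k = 46.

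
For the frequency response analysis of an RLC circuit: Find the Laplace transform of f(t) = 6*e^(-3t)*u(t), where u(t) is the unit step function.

Standard Laplace transform pair:
e^(-at)*u(t) <-> 1/(s+a)
With a = 3: L{6*e^(-3t)*u(t)} = 6/(s+3), ROC: Re(s) > -3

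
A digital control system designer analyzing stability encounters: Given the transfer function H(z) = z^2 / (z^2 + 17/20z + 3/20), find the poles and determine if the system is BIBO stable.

Poles are roots of the denominator: z^2 + 17/20z + 3/20 = 0.
Quadratic formula: z = [-(17/20) +/- sqrt((17/20)^2 - 4*(3/20))] / 2
Discriminant = 289/400 - 3/5 = 49/400; sqrt = 7/20.
z = (-17/20 +/- 7/20) / 2 => z = -1/4 or z = -3/5.
|p1| = 3/5, |p2| = 1/4.
For BIBO stability, all poles must lie inside the unit circle (|p| < 1).
System is STABLE since both |p| < 1.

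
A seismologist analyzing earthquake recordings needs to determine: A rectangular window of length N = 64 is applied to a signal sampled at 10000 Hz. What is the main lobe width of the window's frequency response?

For a rectangular window of length N,
the main lobe width in frequency is 2*f_s/N.
= 2*10000/64 = 625/2 Hz
This determines the minimum frequency separation for resolving two sinusoids.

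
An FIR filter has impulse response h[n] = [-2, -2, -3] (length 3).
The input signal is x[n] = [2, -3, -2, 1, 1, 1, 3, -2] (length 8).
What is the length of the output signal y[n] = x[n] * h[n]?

For linear convolution, the output length is:
len(y) = len(x) + len(h) - 1 = 8 + 3 - 1 = 10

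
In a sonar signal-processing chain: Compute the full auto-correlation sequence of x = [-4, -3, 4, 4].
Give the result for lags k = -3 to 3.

r_xx[k] = sum_m x[m]*x[m+k], indexed from 0, for k = -3 to 3:
  r_xx[-3] = x[3]*x[0] = -16
  r_xx[-2] = x[2]*x[0] + x[3]*x[1] = -28
  r_xx[-1] = x[1]*x[0] + x[2]*x[1] + x[3]*x[2] = 16
  r_xx[0] = x[0]*x[0] + x[1]*x[1] + x[2]*x[2] + x[3]*x[3] = 57
  r_xx[1] = x[0]*x[1] + x[1]*x[2] + x[2]*x[3] = 16
  r_xx[2] = x[0]*x[2] + x[1]*x[3] = -28
  r_xx[3] = x[0]*x[3] = -16
r_xx = [-16, -28, 16, 57, 16, -28, -16]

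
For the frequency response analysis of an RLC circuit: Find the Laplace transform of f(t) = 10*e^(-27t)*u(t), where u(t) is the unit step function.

Standard Laplace transform pair:
e^(-at)*u(t) <-> 1/(s+a)
With a = 27: L{10*e^(-27t)*u(t)} = 10/(s+27), ROC: Re(s) > -27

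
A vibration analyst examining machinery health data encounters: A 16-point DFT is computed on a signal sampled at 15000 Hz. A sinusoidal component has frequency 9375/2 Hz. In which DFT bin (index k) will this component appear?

DFT frequency resolution = f_s/N = 15000/16 = 1875/2 Hz
Bin index k = f_signal / resolution = 9375/2 / 1875/2 = 5
The signal frequency 9375/2 Hz falls in DFT bin k = 5.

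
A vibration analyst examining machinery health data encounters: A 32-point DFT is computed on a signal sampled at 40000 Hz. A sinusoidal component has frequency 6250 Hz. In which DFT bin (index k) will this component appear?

DFT frequency resolution = f_s/N = 40000/32 = 1250 Hz
Bin index k = f_signal / resolution = 6250 / 1250 = 5
The signal frequency 6250 Hz falls in DFT bin k = 5.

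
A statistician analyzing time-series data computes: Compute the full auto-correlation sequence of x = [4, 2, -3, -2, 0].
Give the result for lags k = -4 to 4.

r_xx[k] = sum_m x[m]*x[m+k], indexed from 0, for k = -4 to 4:
  r_xx[-4] = x[4]*x[0] = 0
  r_xx[-3] = x[3]*x[0] + x[4]*x[1] = -8
  r_xx[-2] = x[2]*x[0] + x[3]*x[1] + x[4]*x[2] = -16
  r_xx[-1] = x[1]*x[0] + x[2]*x[1] + x[3]*x[2] + x[4]*x[3] = 8
  r_xx[0] = x[0]*x[0] + x[1]*x[1] + x[2]*x[2] + x[3]*x[3] + x[4]*x[4] = 33
  r_xx[1] = x[0]*x[1] + x[1]*x[2] + x[2]*x[3] + x[3]*x[4] = 8
  r_xx[2] = x[0]*x[2] + x[1]*x[3] + x[2]*x[4] = -16
  r_xx[3] = x[0]*x[3] + x[1]*x[4] = -8
  r_xx[4] = x[0]*x[4] = 0
r_xx = [0, -8, -16, 8, 33, 8, -16, -8, 0]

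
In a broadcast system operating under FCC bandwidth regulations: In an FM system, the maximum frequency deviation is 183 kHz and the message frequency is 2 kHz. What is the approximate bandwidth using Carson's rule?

Carson's rule: BW = 2*(delta_f + f_m)
= 2*(183 + 2) kHz = 370 kHz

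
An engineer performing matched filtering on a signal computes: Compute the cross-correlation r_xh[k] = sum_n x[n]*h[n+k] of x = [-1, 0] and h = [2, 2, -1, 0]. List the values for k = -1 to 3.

Both sequences indexed from 0 and zero outside their support.
Lags with overlap: k = -1 to 3.
  r_xh[-1] = x[1]*h[0] = 0
  r_xh[0] = x[0]*h[0] + x[1]*h[1] = -2
  r_xh[1] = x[0]*h[1] + x[1]*h[2] = -2
  r_xh[2] = x[0]*h[2] + x[1]*h[3] = 1
  r_xh[3] = x[0]*h[3] = 0
r_xh = [0, -2, -2, 1, 0] (for k = -1, ..., 3)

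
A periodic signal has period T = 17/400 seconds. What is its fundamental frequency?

The fundamental frequency is the reciprocal of the period.
f = 1/T = 1/(17/400) = 400/17 Hz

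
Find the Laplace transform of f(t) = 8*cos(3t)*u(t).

Standard pair: cos(wt)*u(t) <-> s/(s^2+w^2)
With w = 3: L{8*cos(3t)*u(t)} = 8s/(s^2+9)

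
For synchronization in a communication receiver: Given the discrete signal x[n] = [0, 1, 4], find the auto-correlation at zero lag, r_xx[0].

The auto-correlation at zero lag r_xx[0] equals the signal energy.
r_xx[0] = sum of x[n]^2 = 0^2 + 1^2 + 4^2
= 0 + 1 + 16 = 17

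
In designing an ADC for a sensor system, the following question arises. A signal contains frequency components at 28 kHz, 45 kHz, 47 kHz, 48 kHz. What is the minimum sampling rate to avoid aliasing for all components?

The highest frequency component is f_max = 48 kHz.
Nyquist rate = 2 * f_max = 2 * 48 kHz = 96 kHz.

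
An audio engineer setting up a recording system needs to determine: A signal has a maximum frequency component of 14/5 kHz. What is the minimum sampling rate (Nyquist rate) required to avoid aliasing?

By the Nyquist-Shannon sampling theorem,
the minimum sampling rate (Nyquist rate) must be at least 2 * f_max.
Nyquist rate = 2 * 14/5 kHz = 28/5 kHz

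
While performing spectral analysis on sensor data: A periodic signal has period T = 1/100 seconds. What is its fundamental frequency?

The fundamental frequency is the reciprocal of the period.
f = 1/T = 1/(1/100) = 100 Hz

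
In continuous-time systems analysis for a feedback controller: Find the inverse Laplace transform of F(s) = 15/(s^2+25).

Standard pair: w/(s^2+w^2) <-> sin(wt)*u(t)
Recognize w^2 = 25, so w = 5; numerator 15 = 3*5.
f(t) = 3*sin(5t)*u(t)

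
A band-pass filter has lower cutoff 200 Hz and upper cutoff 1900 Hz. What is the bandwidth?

Bandwidth = f_high - f_low
= 1900 Hz - 200 Hz = 1700 Hz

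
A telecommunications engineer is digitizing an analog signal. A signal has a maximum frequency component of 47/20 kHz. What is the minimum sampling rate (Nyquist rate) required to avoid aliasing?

By the Nyquist-Shannon sampling theorem,
the minimum sampling rate (Nyquist rate) must be at least 2 * f_max.
Nyquist rate = 2 * 47/20 kHz = 47/10 kHz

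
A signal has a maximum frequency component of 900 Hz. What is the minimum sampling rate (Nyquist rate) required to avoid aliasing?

By the Nyquist-Shannon sampling theorem,
the minimum sampling rate (Nyquist rate) must be at least 2 * f_max.
Nyquist rate = 2 * 900 Hz = 1800 Hz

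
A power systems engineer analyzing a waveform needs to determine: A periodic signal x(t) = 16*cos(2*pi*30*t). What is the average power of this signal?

Average power of A*cos(wt) is A^2/2.
P = 16^2 / 2 = 256/2 = 128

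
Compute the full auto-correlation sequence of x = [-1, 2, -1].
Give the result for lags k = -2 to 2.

r_xx[k] = sum_m x[m]*x[m+k], indexed from 0, for k = -2 to 2:
  r_xx[-2] = x[2]*x[0] = 1
  r_xx[-1] = x[1]*x[0] + x[2]*x[1] = -4
  r_xx[0] = x[0]*x[0] + x[1]*x[1] + x[2]*x[2] = 6
  r_xx[1] = x[0]*x[1] + x[1]*x[2] = -4
  r_xx[2] = x[0]*x[2] = 1
r_xx = [1, -4, 6, -4, 1]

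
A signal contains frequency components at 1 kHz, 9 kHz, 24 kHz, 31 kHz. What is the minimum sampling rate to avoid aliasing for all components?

The highest frequency component is f_max = 31 kHz.
Nyquist rate = 2 * f_max = 2 * 31 kHz = 62 kHz.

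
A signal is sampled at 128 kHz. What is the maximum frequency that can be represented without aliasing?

The maximum frequency that can be represented without aliasing
is the Nyquist frequency: f_max = f_s / 2 = 128 kHz / 2 = 64 kHz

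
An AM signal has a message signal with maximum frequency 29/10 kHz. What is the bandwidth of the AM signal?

In AM (double-sideband), the bandwidth is twice the message frequency.
BW = 2 * f_m = 2 * 29/10 kHz = 29/5 kHz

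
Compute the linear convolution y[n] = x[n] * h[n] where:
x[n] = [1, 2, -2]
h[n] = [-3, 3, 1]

y[n] = sum_k x[k]*h[n-k]. Output length = len(x) + len(h) - 1 = 3 + 3 - 1 = 5.
y[0] = 1*-3 = -3
y[1] = 2*-3 + 1*3 = -3
y[2] = -2*-3 + 2*3 + 1*1 = 13
y[3] = -2*3 + 2*1 = -4
y[4] = -2*1 = -2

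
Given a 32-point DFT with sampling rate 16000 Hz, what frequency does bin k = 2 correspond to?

The frequency of DFT bin k is: f_k = k * f_s / N
f_2 = 2 * 16000 / 32 = 1000 Hz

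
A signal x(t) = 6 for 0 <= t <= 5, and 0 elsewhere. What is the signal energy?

Energy = integral of |x(t)|^2 dt over the signal duration
= 6^2 * 5 = 36 * 5 = 180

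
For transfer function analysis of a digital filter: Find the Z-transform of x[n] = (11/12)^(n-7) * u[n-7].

Time-shifting property: if X(z) = Z{x[n]}, then Z{x[n-d]} = z^(-d) * X(z)
X(z) = z/(z - 11/12) for x[n] = (11/12)^n * u[n]
Z{x[n-7]} = z^(-7) * z/(z - 11/12) = z^(-6)/(z - 11/12)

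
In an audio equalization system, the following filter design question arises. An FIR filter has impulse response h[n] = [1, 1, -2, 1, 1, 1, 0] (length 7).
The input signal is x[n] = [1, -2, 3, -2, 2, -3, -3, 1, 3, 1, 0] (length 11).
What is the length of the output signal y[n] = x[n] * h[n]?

For linear convolution, the output length is:
len(y) = len(x) + len(h) - 1 = 11 + 7 - 1 = 17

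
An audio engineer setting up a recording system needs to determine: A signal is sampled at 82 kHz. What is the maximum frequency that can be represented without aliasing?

The maximum frequency that can be represented without aliasing
is the Nyquist frequency: f_max = f_s / 2 = 82 kHz / 2 = 41 kHz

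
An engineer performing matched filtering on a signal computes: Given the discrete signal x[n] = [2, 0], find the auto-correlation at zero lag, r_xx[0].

The auto-correlation at zero lag r_xx[0] equals the signal energy.
r_xx[0] = sum of x[n]^2 = 2^2 + 0^2
= 4 + 0 = 4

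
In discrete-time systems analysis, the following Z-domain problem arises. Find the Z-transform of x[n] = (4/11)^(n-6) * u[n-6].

Time-shifting property: if X(z) = Z{x[n]}, then Z{x[n-d]} = z^(-d) * X(z)
X(z) = z/(z - 4/11) for x[n] = (4/11)^n * u[n]
Z{x[n-6]} = z^(-6) * z/(z - 4/11) = z^(-5)/(z - 4/11)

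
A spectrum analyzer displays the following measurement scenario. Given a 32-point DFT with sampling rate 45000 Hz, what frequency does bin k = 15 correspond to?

The frequency of DFT bin k is: f_k = k * f_s / N
f_15 = 15 * 45000 / 32 = 84375/4 Hz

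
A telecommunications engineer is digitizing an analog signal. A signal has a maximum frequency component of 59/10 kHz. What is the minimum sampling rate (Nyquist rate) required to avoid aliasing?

By the Nyquist-Shannon sampling theorem,
the minimum sampling rate (Nyquist rate) must be at least 2 * f_max.
Nyquist rate = 2 * 59/10 kHz = 59/5 kHz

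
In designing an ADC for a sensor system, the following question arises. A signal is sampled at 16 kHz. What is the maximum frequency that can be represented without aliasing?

The maximum frequency that can be represented without aliasing
is the Nyquist frequency: f_max = f_s / 2 = 16 kHz / 2 = 8 kHz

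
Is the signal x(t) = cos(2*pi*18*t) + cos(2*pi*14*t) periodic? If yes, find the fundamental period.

f1 = 18 Hz, f2 = 14 Hz
Period T1 = 1/18, T2 = 1/14
Ratio T1/T2 = 14/18, which is rational.
The signal is periodic with fundamental period T = 1/GCD(18,14) = 1/2 s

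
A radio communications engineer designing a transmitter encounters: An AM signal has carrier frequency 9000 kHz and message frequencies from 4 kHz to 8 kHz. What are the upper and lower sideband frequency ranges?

Upper sideband (USB) = fc + [fm_low, fm_high] = 9000 + [4, 8] = [9004, 9008] kHz
Lower sideband (LSB) = fc - [fm_high, fm_low] = 9000 - [8, 4] = [8992, 8996] kHz
Total occupied spectrum: 8992 kHz to 9008 kHz (plus carrier at 9000 kHz)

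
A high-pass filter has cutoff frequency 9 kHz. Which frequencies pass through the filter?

A high-pass filter passes all frequencies above the cutoff frequency 9 kHz and attenuates lower frequencies.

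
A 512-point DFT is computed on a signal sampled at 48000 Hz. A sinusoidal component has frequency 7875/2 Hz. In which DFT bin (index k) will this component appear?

DFT frequency resolution = f_s/N = 48000/512 = 375/4 Hz
Bin index k = f_signal / resolution = 7875/2 / 375/4 = 42
The signal frequency 7875/2 Hz falls in DFT bin k = 42.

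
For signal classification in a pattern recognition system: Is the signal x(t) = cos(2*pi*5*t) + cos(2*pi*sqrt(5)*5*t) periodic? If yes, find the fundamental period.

f1 = 5 Hz, f2 = 5*sqrt(5) Hz
Ratio f2/f1 = sqrt(5), which is irrational.
Since the frequency ratio is irrational, no common period exists.
The signal is not periodic.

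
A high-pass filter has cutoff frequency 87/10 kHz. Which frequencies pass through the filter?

A high-pass filter passes all frequencies above the cutoff frequency 87/10 kHz and attenuates lower frequencies.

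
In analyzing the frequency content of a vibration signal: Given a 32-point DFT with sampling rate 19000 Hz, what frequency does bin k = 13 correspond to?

The frequency of DFT bin k is: f_k = k * f_s / N
f_13 = 13 * 19000 / 32 = 30875/4 Hz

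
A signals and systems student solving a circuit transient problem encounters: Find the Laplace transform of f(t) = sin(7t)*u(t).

Standard pair: sin(wt)*u(t) <-> w/(s^2+w^2)
With w = 7: L{sin(7t)*u(t)} = 7/(s^2+49)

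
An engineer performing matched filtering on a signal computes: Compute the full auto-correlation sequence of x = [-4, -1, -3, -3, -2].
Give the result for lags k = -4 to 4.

r_xx[k] = sum_m x[m]*x[m+k], indexed from 0, for k = -4 to 4:
  r_xx[-4] = x[4]*x[0] = 8
  r_xx[-3] = x[3]*x[0] + x[4]*x[1] = 14
  r_xx[-2] = x[2]*x[0] + x[3]*x[1] + x[4]*x[2] = 21
  r_xx[-1] = x[1]*x[0] + x[2]*x[1] + x[3]*x[2] + x[4]*x[3] = 22
  r_xx[0] = x[0]*x[0] + x[1]*x[1] + x[2]*x[2] + x[3]*x[3] + x[4]*x[4] = 39
  r_xx[1] = x[0]*x[1] + x[1]*x[2] + x[2]*x[3] + x[3]*x[4] = 22
  r_xx[2] = x[0]*x[2] + x[1]*x[3] + x[2]*x[4] = 21
  r_xx[3] = x[0]*x[3] + x[1]*x[4] = 14
  r_xx[4] = x[0]*x[4] = 8
r_xx = [8, 14, 21, 22, 39, 22, 21, 14, 8]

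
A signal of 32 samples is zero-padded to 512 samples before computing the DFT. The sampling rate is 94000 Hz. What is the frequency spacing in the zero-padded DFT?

Original DFT: N = 32, resolution = f_s/N = 94000/32 = 5875/2 Hz
Zero-padded DFT: N = 512, resolution = f_s/N = 94000/512 = 5875/32 Hz
Zero-padding interpolates the spectrum (finer frequency grid)
but does NOT improve the true spectral resolution (ability to resolve close frequencies).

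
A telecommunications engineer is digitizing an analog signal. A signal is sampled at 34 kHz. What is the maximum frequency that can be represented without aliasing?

The maximum frequency that can be represented without aliasing
is the Nyquist frequency: f_max = f_s / 2 = 34 kHz / 2 = 17 kHz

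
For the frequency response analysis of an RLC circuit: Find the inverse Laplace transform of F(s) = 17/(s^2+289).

Standard pair: w/(s^2+w^2) <-> sin(wt)*u(t)
Recognize w^2 = 289, so w = 17; numerator 17 = 1*17.
f(t) = sin(17t)*u(t)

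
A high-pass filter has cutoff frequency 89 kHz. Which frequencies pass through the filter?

A high-pass filter passes all frequencies above the cutoff frequency 89 kHz and attenuates lower frequencies.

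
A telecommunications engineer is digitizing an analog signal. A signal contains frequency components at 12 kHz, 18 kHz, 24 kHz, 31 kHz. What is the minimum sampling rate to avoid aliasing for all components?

The highest frequency component is f_max = 31 kHz.
Nyquist rate = 2 * f_max = 2 * 31 kHz = 62 kHz.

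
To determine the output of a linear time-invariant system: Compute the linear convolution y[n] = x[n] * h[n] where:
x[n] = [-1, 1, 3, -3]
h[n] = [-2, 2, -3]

y[n] = sum_k x[k]*h[n-k]. Output length = len(x) + len(h) - 1 = 4 + 3 - 1 = 6.
y[0] = -1*-2 = 2
y[1] = 1*-2 + -1*2 = -4
y[2] = 3*-2 + 1*2 + -1*-3 = -1
y[3] = -3*-2 + 3*2 + 1*-3 = 9
y[4] = -3*2 + 3*-3 = -15
y[5] = -3*-3 = 9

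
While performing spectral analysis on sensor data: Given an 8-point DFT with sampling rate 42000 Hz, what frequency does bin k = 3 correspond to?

The frequency of DFT bin k is: f_k = k * f_s / N
f_3 = 3 * 42000 / 8 = 15750 Hz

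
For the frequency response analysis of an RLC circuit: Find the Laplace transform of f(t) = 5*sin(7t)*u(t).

Standard pair: sin(wt)*u(t) <-> w/(s^2+w^2)
With w = 7: L{5*sin(7t)*u(t)} = 35/(s^2+49)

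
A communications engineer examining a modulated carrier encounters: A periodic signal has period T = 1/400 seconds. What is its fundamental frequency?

The fundamental frequency is the reciprocal of the period.
f = 1/T = 1/(1/400) = 400 Hz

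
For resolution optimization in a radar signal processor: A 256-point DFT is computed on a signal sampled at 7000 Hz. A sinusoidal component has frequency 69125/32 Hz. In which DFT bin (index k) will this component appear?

DFT frequency resolution = f_s/N = 7000/256 = 875/32 Hz
Bin index k = f_signal / resolution = 69125/32 / 875/32 = 79
The signal frequency 69125/32 Hz falls in DFT bin k = 79.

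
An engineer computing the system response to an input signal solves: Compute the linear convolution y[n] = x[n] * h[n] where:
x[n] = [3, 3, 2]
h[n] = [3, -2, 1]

y[n] = sum_k x[k]*h[n-k]. Output length = len(x) + len(h) - 1 = 3 + 3 - 1 = 5.
y[0] = 3*3 = 9
y[1] = 3*3 + 3*-2 = 3
y[2] = 2*3 + 3*-2 + 3*1 = 3
y[3] = 2*-2 + 3*1 = -1
y[4] = 2*1 = 2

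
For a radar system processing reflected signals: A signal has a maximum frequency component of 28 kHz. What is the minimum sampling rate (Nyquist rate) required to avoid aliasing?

By the Nyquist-Shannon sampling theorem,
the minimum sampling rate (Nyquist rate) must be at least 2 * f_max.
Nyquist rate = 2 * 28 kHz = 56 kHz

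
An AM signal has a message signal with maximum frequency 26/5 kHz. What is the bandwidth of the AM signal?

In AM (double-sideband), the bandwidth is twice the message frequency.
BW = 2 * f_m = 2 * 26/5 kHz = 52/5 kHz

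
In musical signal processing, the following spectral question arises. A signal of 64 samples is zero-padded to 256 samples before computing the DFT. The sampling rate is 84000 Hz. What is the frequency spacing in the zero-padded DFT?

Original DFT: N = 64, resolution = f_s/N = 84000/64 = 2625/2 Hz
Zero-padded DFT: N = 256, resolution = f_s/N = 84000/256 = 2625/8 Hz
Zero-padding interpolates the spectrum (finer frequency grid)
but does NOT improve the true spectral resolution (ability to resolve close frequencies).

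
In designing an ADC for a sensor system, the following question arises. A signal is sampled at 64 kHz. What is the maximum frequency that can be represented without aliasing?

The maximum frequency that can be represented without aliasing
is the Nyquist frequency: f_max = f_s / 2 = 64 kHz / 2 = 32 kHz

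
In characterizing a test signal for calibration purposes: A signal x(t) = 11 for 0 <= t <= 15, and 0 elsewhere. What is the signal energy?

Energy = integral of |x(t)|^2 dt over the signal duration
= 11^2 * 15 = 121 * 15 = 1815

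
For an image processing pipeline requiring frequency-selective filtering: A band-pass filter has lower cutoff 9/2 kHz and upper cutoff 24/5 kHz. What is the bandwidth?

Bandwidth = f_high - f_low
= 24/5 kHz - 9/2 kHz = 3/10 kHz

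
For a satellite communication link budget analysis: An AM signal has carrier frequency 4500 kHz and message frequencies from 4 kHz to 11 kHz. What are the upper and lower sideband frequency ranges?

Upper sideband (USB) = fc + [fm_low, fm_high] = 4500 + [4, 11] = [4504, 4511] kHz
Lower sideband (LSB) = fc - [fm_high, fm_low] = 4500 - [11, 4] = [4489, 4496] kHz
Total occupied spectrum: 4489 kHz to 4511 kHz (plus carrier at 4500 kHz)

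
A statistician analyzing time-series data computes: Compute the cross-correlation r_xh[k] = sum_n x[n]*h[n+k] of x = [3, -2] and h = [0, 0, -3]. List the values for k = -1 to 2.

Both sequences indexed from 0 and zero outside their support.
Lags with overlap: k = -1 to 2.
  r_xh[-1] = x[1]*h[0] = 0
  r_xh[0] = x[0]*h[0] + x[1]*h[1] = 0
  r_xh[1] = x[0]*h[1] + x[1]*h[2] = 6
  r_xh[2] = x[0]*h[2] = -9
r_xh = [0, 0, 6, -9] (for k = -1, ..., 2)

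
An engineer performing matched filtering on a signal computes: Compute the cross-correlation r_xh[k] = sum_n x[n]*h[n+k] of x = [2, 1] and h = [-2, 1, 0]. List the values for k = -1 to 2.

Both sequences indexed from 0 and zero outside their support.
Lags with overlap: k = -1 to 2.
  r_xh[-1] = x[1]*h[0] = -2
  r_xh[0] = x[0]*h[0] + x[1]*h[1] = -3
  r_xh[1] = x[0]*h[1] + x[1]*h[2] = 2
  r_xh[2] = x[0]*h[2] = 0
r_xh = [-2, -3, 2, 0] (for k = -1, ..., 2)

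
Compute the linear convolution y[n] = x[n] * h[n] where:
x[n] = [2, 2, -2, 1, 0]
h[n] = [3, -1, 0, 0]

y[n] = sum_k x[k]*h[n-k]. Output length = len(x) + len(h) - 1 = 5 + 4 - 1 = 8.
y[0] = 2*3 = 6
y[1] = 2*3 + 2*-1 = 4
y[2] = -2*3 + 2*-1 + 2*0 = -8
y[3] = 1*3 + -2*-1 + 2*0 + 2*0 = 5
y[4] = 0*3 + 1*-1 + -2*0 + 2*0 = -1
y[5] = 0*-1 + 1*0 + -2*0 = 0
y[6] = 0*0 + 1*0 = 0
y[7] = 0*0 = 0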